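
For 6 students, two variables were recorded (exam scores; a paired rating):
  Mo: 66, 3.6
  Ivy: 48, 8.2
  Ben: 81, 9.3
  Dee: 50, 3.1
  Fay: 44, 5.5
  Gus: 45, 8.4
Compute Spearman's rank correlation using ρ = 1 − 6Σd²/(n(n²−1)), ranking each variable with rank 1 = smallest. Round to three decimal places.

0.086

Ranks of variable 1: 5, 3, 6, 4, 1, 2
Ranks of variable 2: 2, 4, 6, 1, 3, 5
d = r₁ − r₂: 3, -1, 0, 3, -2, -3
d²: 9, 1, 0, 9, 4, 9; Σd² = 32
ρ = 1 − 6·32/(6·35) = 1 − 192/210 = 0.086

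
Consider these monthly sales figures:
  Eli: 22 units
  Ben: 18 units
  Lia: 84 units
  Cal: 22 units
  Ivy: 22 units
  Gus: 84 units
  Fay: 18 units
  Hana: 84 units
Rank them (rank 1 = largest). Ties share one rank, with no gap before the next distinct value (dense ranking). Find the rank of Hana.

1

Sorted (descending): 84, 84, 84, 22, 22, 22, 18, 18
The 3 values of 84 share dense rank 1.
The 3 values of 22 share dense rank 2.
The 2 values of 18 share dense rank 3.
Hana has value 84 units → rank 1.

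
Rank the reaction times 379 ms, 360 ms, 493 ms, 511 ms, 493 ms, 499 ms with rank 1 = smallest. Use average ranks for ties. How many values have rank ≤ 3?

2

Sorted (ascending): 360, 379, 493, 493, 499, 511
The 2 values of 493 occupy positions 3–4 → average rank (3+4)/2 = 3.5.
Ranks ≤ 3: {1, 2} → 2 values.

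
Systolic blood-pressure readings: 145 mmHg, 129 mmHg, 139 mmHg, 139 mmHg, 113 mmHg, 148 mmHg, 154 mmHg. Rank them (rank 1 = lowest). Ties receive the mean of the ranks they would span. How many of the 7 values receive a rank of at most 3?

Sorted (ascending): 113, 129, 139, 139, 145, 148, 154
The 2 values of 139 occupy positions 3–4 → average rank (3+4)/2 = 3.5.
Ranks ≤ 3: {1, 2} → 2 values.

2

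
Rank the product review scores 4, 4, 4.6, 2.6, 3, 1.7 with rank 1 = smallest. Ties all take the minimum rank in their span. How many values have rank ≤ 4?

Sorted (ascending): 1.7, 2.6, 3, 4, 4, 4.6
The 2 values of 4 occupy positions 4–5 → each gets rank 4.
Ranks ≤ 4: {1, 2, 3, 4, 4} → 5 values.

5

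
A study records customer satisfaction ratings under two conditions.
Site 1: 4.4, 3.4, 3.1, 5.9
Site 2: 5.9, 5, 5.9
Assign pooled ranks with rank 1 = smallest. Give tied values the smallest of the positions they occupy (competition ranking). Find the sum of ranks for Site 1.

Sorted (ascending): 3.1, 3.4, 4.4, 5, 5.9, 5.9, 5.9
The 3 values of 5.9 occupy positions 5–7 → each gets rank 5.
Site 1 values → pooled ranks: 4.4→3, 3.4→2, 3.1→1, 5.9→5
Rank sum = 3 + 2 + 1 + 5 = 11

11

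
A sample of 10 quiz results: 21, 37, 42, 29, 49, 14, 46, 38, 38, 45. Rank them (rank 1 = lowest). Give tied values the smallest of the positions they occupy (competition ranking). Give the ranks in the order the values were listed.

2, 4, 7, 3, 10, 1, 9, 5, 5, 8

Sorted (ascending): 14, 21, 29, 37, 38, 38, 42, 45, 46, 49
The 2 values of 38 occupy positions 5–6 → each gets rank 5.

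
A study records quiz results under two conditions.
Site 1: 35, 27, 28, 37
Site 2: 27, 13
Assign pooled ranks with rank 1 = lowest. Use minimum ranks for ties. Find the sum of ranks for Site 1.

Sorted (ascending): 13, 27, 27, 28, 35, 37
The 2 values of 27 occupy positions 2–3 → each gets rank 2.
Site 1 values → pooled ranks: 35→5, 27→2, 28→4, 37→6
Rank sum = 5 + 2 + 4 + 6 = 17

17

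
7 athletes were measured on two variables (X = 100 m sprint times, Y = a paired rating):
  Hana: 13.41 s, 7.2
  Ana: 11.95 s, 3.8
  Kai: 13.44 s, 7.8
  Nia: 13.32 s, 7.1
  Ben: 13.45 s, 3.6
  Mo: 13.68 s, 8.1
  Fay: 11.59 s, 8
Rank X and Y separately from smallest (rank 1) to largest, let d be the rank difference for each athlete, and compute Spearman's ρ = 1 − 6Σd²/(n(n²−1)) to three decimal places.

Ranks of variable 1: 4, 2, 5, 3, 6, 7, 1
Ranks of variable 2: 4, 2, 5, 3, 1, 7, 6
d = r₁ − r₂: 0, 0, 0, 0, 5, 0, -5
d²: 0, 0, 0, 0, 25, 0, 25; Σd² = 50
ρ = 1 − 6·50/(7·48) = 1 − 300/336 = 0.107

0.107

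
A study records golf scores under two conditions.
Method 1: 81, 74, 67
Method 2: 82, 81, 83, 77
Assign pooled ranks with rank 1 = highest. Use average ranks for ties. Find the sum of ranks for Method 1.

Sorted (descending): 83, 82, 81, 81, 77, 74, 67
The 2 values of 81 occupy positions 3–4 → average rank (3+4)/2 = 3.5.
Method 1 values → pooled ranks: 81→3.5, 74→6, 67→7
Rank sum = 3.5 + 6 + 7 = 16.5

16.5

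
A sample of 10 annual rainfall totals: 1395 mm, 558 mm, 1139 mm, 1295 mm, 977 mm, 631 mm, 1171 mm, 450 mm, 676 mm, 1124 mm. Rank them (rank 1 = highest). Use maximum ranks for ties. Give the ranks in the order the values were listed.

1, 9, 4, 2, 6, 8, 3, 10, 7, 5

Sorted (descending): 1395, 1295, 1171, 1139, 1124, 977, 676, 631, 558, 450
No ties — each value takes its position as its rank.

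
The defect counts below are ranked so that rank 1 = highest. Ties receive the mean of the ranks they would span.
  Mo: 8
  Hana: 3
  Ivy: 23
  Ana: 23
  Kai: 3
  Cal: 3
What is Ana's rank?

Sorted (descending): 23, 23, 8, 3, 3, 3
The 2 values of 23 occupy positions 1–2 → average rank (1+2)/2 = 1.5.
The 3 values of 3 occupy positions 4–6 → average rank 5.
Ana has value 23 → rank 1.5.

1.5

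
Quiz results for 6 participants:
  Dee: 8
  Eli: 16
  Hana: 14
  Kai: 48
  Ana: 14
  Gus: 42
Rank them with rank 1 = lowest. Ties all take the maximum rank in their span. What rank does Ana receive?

Sorted (ascending): 8, 14, 14, 16, 42, 48
The 2 values of 14 occupy positions 2–3 → each gets rank 3.
Ana has value 14 → rank 3.

3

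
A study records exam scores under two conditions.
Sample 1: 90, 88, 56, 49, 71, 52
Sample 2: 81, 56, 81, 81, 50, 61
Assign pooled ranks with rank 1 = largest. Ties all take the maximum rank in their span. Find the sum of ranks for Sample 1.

40

Sorted (descending): 90, 88, 81, 81, 81, 71, 61, 56, 56, 52, 50, 49
The 3 values of 81 occupy positions 3–5 → each gets rank 5.
The 2 values of 56 occupy positions 8–9 → each gets rank 9.
Sample 1 values → pooled ranks: 90→1, 88→2, 56→9, 49→12, 71→6, 52→10
Rank sum = 1 + 2 + 9 + 12 + 6 + 10 = 40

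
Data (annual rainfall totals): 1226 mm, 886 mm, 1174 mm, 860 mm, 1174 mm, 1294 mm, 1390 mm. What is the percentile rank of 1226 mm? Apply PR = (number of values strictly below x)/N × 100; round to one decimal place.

57.1

N = 7.
Strictly below 1226: 4. Equal to 1226: 1.
PR = 4/7 × 100 = 57.1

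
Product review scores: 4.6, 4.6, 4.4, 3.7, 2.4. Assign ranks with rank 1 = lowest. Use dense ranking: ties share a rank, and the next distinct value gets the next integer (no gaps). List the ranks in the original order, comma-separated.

4, 4, 3, 2, 1

Sorted (ascending): 2.4, 3.7, 4.4, 4.6, 4.6
The 2 values of 4.6 share dense rank 4.
Remaining distinct values take the next consecutive integers.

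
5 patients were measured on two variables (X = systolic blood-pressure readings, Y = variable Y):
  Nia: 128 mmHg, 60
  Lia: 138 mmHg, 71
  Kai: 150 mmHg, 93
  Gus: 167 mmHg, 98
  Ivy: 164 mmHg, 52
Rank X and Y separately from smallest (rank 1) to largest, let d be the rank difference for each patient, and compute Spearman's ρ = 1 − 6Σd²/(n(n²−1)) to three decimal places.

Ranks of variable 1: 1, 2, 3, 5, 4
Ranks of variable 2: 2, 3, 4, 5, 1
d = r₁ − r₂: -1, -1, -1, 0, 3
d²: 1, 1, 1, 0, 9; Σd² = 12
ρ = 1 − 6·12/(5·24) = 1 − 72/120 = 0.400

0.400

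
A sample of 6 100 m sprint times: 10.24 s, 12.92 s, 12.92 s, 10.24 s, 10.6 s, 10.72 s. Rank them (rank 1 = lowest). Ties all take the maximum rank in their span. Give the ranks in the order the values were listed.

2, 6, 6, 2, 3, 4

Sorted (ascending): 10.24, 10.24, 10.6, 10.72, 12.92, 12.92
The 2 values of 10.24 occupy positions 1–2 → each gets rank 2.
The 2 values of 12.92 occupy positions 5–6 → each gets rank 6.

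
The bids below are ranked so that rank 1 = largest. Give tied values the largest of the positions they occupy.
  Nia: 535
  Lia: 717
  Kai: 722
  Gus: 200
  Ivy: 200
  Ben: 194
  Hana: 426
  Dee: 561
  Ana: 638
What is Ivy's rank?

Sorted (descending): 722, 717, 638, 561, 535, 426, 200, 200, 194
The 2 values of 200 occupy positions 7–8 → each gets rank 8.
Ivy has value 200 → rank 8.

8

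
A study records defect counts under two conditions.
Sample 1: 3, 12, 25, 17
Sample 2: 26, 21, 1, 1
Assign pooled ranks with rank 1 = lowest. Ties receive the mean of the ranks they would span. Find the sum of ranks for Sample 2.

Sorted (ascending): 1, 1, 3, 12, 17, 21, 25, 26
The 2 values of 1 occupy positions 1–2 → average rank (1+2)/2 = 1.5.
Sample 2 values → pooled ranks: 26→8, 21→6, 1→1.5, 1→1.5
Rank sum = 8 + 6 + 1.5 + 1.5 = 17

17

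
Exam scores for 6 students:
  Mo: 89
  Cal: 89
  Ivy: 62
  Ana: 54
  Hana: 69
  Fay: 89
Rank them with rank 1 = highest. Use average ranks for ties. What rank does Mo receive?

2

Sorted (descending): 89, 89, 89, 69, 62, 54
The 3 values of 89 occupy positions 1–3 → average rank 2.
Mo has value 89 → rank 2.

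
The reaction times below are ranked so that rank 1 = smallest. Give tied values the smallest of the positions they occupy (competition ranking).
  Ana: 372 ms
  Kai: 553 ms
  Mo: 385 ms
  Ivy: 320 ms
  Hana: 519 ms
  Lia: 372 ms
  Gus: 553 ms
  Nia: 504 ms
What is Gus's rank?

Sorted (ascending): 320, 372, 372, 385, 504, 519, 553, 553
The 2 values of 372 occupy positions 2–3 → each gets rank 2.
The 2 values of 553 occupy positions 7–8 → each gets rank 7.
Gus has value 553 ms → rank 7.

7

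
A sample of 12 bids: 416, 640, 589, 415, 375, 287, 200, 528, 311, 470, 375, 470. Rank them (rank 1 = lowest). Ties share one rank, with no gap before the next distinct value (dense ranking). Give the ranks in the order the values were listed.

6, 10, 9, 5, 4, 2, 1, 8, 3, 7, 4, 7

Sorted (ascending): 200, 287, 311, 375, 375, 415, 416, 470, 470, 528, 589, 640
The 2 values of 375 share dense rank 4.
The 2 values of 470 share dense rank 7.
Remaining distinct values take the next consecutive integers.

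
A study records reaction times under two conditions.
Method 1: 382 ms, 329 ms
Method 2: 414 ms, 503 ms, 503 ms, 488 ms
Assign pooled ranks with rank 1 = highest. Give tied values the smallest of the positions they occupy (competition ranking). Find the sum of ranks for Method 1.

Sorted (descending): 503, 503, 488, 414, 382, 329
The 2 values of 503 occupy positions 1–2 → each gets rank 1.
Method 1 values → pooled ranks: 382→5, 329→6
Rank sum = 5 + 6 = 11

11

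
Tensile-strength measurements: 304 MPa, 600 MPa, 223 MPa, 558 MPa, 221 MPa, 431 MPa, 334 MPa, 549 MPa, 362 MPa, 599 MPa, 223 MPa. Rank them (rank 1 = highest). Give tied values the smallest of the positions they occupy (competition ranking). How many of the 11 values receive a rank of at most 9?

Sorted (descending): 600, 599, 558, 549, 431, 362, 334, 304, 223, 223, 221
The 2 values of 223 occupy positions 9–10 → each gets rank 9.
Ranks ≤ 9: {1, 2, 3, 4, 5, 6, 7, 8, 9, 9} → 10 values.

10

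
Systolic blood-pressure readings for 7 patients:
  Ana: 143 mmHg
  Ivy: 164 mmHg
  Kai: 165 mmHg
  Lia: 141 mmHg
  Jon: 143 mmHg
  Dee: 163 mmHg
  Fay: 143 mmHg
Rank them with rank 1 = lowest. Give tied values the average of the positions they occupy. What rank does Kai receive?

Sorted (ascending): 141, 143, 143, 143, 163, 164, 165
The 3 values of 143 occupy positions 2–4 → average rank 3.
Kai has value 165 mmHg → rank 7.

7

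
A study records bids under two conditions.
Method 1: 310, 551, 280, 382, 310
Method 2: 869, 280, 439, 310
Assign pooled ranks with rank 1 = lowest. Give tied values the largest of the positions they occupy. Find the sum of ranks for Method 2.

Sorted (ascending): 280, 280, 310, 310, 310, 382, 439, 551, 869
The 2 values of 280 occupy positions 1–2 → each gets rank 2.
The 3 values of 310 occupy positions 3–5 → each gets rank 5.
Method 2 values → pooled ranks: 869→9, 280→2, 439→7, 310→5
Rank sum = 9 + 2 + 7 + 5 = 23

23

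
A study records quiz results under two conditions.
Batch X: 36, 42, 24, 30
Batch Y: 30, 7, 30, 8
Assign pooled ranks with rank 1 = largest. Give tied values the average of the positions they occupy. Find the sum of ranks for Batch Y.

Sorted (descending): 42, 36, 30, 30, 30, 24, 8, 7
The 3 values of 30 occupy positions 3–5 → average rank 4.
Batch Y values → pooled ranks: 30→4, 7→8, 30→4, 8→7
Rank sum = 4 + 8 + 4 + 7 = 23

23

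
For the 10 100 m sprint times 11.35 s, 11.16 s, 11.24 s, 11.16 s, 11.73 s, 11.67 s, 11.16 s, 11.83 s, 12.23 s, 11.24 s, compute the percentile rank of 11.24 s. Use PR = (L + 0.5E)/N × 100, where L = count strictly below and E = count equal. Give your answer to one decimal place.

N = 10.
Strictly below 11.24: 3. Equal to 11.24: 2.
PR = (3 + 0.5·2)/10 × 100 = 40.0

40.0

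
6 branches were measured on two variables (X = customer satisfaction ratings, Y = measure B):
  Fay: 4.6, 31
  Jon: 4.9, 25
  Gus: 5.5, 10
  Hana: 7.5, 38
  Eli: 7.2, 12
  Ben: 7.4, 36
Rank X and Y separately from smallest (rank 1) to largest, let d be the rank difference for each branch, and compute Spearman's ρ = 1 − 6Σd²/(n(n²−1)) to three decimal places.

Ranks of variable 1: 1, 2, 3, 6, 4, 5
Ranks of variable 2: 4, 3, 1, 6, 2, 5
d = r₁ − r₂: -3, -1, 2, 0, 2, 0
d²: 9, 1, 4, 0, 4, 0; Σd² = 18
ρ = 1 − 6·18/(6·35) = 1 − 108/210 = 0.486

0.486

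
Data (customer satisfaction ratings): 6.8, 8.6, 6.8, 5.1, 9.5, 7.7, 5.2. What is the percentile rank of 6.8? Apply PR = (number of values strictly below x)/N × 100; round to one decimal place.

N = 7.
Strictly below 6.8: 2. Equal to 6.8: 2.
PR = 2/7 × 100 = 28.6

28.6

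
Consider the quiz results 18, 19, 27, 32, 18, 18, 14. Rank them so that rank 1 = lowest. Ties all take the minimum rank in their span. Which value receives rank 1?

Sorted (ascending): 14, 18, 18, 18, 19, 27, 32
The 3 values of 18 occupy positions 2–4 → each gets rank 2.
Rank 1 → value 14.

14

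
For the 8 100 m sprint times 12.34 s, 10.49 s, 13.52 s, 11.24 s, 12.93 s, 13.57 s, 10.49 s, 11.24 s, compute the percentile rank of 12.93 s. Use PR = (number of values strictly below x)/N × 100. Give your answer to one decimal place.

N = 8.
Strictly below 12.93: 5. Equal to 12.93: 1.
PR = 5/8 × 100 = 62.5

62.5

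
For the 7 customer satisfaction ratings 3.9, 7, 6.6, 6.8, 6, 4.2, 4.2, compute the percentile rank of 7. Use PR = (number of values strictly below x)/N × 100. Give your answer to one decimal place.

85.7

N = 7.
Strictly below 7: 6. Equal to 7: 1.
PR = 6/7 × 100 = 85.7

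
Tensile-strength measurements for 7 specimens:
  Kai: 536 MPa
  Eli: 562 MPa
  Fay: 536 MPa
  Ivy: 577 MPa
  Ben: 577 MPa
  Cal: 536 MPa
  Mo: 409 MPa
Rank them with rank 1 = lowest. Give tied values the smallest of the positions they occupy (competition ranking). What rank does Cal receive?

Sorted (ascending): 409, 536, 536, 536, 562, 577, 577
The 3 values of 536 occupy positions 2–4 → each gets rank 2.
The 2 values of 577 occupy positions 6–7 → each gets rank 6.
Cal has value 536 MPa → rank 2.

2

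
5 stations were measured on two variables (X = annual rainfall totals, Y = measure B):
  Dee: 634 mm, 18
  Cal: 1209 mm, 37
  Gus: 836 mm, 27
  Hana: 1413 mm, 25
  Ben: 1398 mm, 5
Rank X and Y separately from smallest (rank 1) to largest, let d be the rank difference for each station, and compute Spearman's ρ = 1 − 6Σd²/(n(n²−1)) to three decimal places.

-0.100

Ranks of variable 1: 1, 3, 2, 5, 4
Ranks of variable 2: 2, 5, 4, 3, 1
d = r₁ − r₂: -1, -2, -2, 2, 3
d²: 1, 4, 4, 4, 9; Σd² = 22
ρ = 1 − 6·22/(5·24) = 1 − 132/120 = -0.100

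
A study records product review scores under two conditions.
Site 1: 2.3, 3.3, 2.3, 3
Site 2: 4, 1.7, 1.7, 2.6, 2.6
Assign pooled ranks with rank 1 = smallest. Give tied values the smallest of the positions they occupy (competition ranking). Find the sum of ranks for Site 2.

Sorted (ascending): 1.7, 1.7, 2.3, 2.3, 2.6, 2.6, 3, 3.3, 4
The 2 values of 1.7 occupy positions 1–2 → each gets rank 1.
The 2 values of 2.3 occupy positions 3–4 → each gets rank 3.
The 2 values of 2.6 occupy positions 5–6 → each gets rank 5.
Site 2 values → pooled ranks: 4→9, 1.7→1, 1.7→1, 2.6→5, 2.6→5
Rank sum = 9 + 1 + 1 + 5 + 5 = 21

21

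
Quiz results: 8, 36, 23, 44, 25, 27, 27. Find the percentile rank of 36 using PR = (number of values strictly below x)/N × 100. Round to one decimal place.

N = 7.
Strictly below 36: 5. Equal to 36: 1.
PR = 5/7 × 100 = 71.4

71.4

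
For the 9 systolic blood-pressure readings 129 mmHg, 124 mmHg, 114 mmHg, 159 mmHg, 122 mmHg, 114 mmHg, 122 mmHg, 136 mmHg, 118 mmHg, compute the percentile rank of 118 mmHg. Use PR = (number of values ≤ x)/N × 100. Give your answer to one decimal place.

33.3

N = 9.
Strictly below 118: 2. Equal to 118: 1.
PR = 3/9 × 100 = 33.3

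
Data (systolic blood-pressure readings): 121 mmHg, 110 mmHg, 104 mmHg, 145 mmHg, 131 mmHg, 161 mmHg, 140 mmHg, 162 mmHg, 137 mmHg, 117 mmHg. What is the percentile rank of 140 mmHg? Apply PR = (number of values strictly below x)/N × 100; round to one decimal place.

N = 10.
Strictly below 140: 6. Equal to 140: 1.
PR = 6/10 × 100 = 60.0

60.0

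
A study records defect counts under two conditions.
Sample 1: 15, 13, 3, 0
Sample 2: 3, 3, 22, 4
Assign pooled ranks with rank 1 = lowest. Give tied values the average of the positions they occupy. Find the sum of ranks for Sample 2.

Sorted (ascending): 0, 3, 3, 3, 4, 13, 15, 22
The 3 values of 3 occupy positions 2–4 → average rank 3.
Sample 2 values → pooled ranks: 3→3, 3→3, 22→8, 4→5
Rank sum = 3 + 3 + 8 + 5 = 19

19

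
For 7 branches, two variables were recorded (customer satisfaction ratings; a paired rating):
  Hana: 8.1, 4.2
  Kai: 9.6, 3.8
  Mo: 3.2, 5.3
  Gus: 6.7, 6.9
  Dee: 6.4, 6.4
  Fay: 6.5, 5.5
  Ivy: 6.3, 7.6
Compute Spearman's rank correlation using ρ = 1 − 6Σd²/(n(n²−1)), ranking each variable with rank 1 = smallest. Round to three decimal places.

Ranks of variable 1: 6, 7, 1, 5, 3, 4, 2
Ranks of variable 2: 2, 1, 3, 6, 5, 4, 7
d = r₁ − r₂: 4, 6, -2, -1, -2, 0, -5
d²: 16, 36, 4, 1, 4, 0, 25; Σd² = 86
ρ = 1 − 6·86/(7·48) = 1 − 516/336 = -0.536

-0.536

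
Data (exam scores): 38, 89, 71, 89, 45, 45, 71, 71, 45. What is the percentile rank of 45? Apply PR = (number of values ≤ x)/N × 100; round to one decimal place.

N = 9.
Strictly below 45: 1. Equal to 45: 3.
PR = 4/9 × 100 = 44.4

44.4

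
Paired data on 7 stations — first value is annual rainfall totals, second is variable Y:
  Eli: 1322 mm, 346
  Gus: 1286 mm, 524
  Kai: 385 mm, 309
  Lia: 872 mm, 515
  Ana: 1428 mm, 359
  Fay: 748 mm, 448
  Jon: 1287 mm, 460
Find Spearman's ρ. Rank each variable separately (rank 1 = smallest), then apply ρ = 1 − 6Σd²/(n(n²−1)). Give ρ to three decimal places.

0.036

Ranks of variable 1: 6, 4, 1, 3, 7, 2, 5
Ranks of variable 2: 2, 7, 1, 6, 3, 4, 5
d = r₁ − r₂: 4, -3, 0, -3, 4, -2, 0
d²: 16, 9, 0, 9, 16, 4, 0; Σd² = 54
ρ = 1 − 6·54/(7·48) = 1 − 324/336 = 0.036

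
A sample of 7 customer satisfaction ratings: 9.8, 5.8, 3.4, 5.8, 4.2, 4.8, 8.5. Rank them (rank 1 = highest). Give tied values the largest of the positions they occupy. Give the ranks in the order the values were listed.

Sorted (descending): 9.8, 8.5, 5.8, 5.8, 4.8, 4.2, 3.4
The 2 values of 5.8 occupy positions 3–4 → each gets rank 4.

1, 4, 7, 4, 6, 5, 2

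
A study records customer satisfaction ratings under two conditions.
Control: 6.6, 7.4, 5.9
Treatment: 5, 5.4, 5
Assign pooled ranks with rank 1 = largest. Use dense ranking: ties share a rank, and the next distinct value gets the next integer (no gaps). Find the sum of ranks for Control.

Sorted (descending): 7.4, 6.6, 5.9, 5.4, 5, 5
The 2 values of 5 share dense rank 5.
Remaining distinct values take the next consecutive integers.
Control values → pooled ranks: 6.6→2, 7.4→1, 5.9→3
Rank sum = 2 + 1 + 3 = 6

6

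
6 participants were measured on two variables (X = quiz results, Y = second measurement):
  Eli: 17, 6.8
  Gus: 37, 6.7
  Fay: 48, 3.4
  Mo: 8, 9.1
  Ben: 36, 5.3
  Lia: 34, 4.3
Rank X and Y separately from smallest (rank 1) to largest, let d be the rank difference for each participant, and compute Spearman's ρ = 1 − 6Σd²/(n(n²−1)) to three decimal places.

-0.771

Ranks of variable 1: 2, 5, 6, 1, 4, 3
Ranks of variable 2: 5, 4, 1, 6, 3, 2
d = r₁ − r₂: -3, 1, 5, -5, 1, 1
d²: 9, 1, 25, 25, 1, 1; Σd² = 62
ρ = 1 − 6·62/(6·35) = 1 − 372/210 = -0.771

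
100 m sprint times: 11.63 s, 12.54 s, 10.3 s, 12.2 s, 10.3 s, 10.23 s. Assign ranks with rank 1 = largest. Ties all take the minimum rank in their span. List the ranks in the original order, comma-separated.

3, 1, 4, 2, 4, 6

Sorted (descending): 12.54, 12.2, 11.63, 10.3, 10.3, 10.23
The 2 values of 10.3 occupy positions 4–5 → each gets rank 4.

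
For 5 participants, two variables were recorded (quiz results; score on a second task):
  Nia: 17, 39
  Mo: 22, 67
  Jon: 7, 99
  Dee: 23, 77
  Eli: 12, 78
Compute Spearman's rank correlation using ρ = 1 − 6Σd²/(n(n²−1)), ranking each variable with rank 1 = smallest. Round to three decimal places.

-0.600

Ranks of variable 1: 3, 4, 1, 5, 2
Ranks of variable 2: 1, 2, 5, 3, 4
d = r₁ − r₂: 2, 2, -4, 2, -2
d²: 4, 4, 16, 4, 4; Σd² = 32
ρ = 1 − 6·32/(5·24) = 1 − 192/120 = -0.600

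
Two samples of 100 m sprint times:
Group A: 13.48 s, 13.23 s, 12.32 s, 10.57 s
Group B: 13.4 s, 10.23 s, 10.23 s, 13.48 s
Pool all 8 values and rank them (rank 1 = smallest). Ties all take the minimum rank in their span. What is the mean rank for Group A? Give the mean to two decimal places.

Sorted (ascending): 10.23, 10.23, 10.57, 12.32, 13.23, 13.4, 13.48, 13.48
The 2 values of 10.23 occupy positions 1–2 → each gets rank 1.
The 2 values of 13.48 occupy positions 7–8 → each gets rank 7.
Group A values → pooled ranks: 13.48→7, 13.23→5, 12.32→4, 10.57→3
Mean rank = (7 + 5 + 4 + 3) / 4 = 4.75

4.75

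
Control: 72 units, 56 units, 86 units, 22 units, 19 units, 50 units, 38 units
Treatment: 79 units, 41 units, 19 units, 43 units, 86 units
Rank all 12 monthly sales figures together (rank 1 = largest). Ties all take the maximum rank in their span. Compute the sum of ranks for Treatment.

Sorted (descending): 86, 86, 79, 72, 56, 50, 43, 41, 38, 22, 19, 19
The 2 values of 86 occupy positions 1–2 → each gets rank 2.
The 2 values of 19 occupy positions 11–12 → each gets rank 12.
Treatment values → pooled ranks: 79→3, 41→8, 19→12, 43→7, 86→2
Rank sum = 3 + 8 + 12 + 7 + 2 = 32

32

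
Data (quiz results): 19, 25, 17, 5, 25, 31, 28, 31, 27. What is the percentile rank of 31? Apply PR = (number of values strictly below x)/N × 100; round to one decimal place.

77.8

N = 9.
Strictly below 31: 7. Equal to 31: 2.
PR = 7/9 × 100 = 77.8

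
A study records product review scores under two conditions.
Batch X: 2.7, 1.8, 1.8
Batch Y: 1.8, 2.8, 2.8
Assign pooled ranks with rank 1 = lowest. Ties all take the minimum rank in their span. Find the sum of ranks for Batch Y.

11

Sorted (ascending): 1.8, 1.8, 1.8, 2.7, 2.8, 2.8
The 3 values of 1.8 occupy positions 1–3 → each gets rank 1.
The 2 values of 2.8 occupy positions 5–6 → each gets rank 5.
Batch Y values → pooled ranks: 1.8→1, 2.8→5, 2.8→5
Rank sum = 1 + 5 + 5 = 11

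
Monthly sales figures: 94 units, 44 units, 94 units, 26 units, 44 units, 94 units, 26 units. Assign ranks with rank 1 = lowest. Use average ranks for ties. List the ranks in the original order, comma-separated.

Sorted (ascending): 26, 26, 44, 44, 94, 94, 94
The 2 values of 26 occupy positions 1–2 → average rank (1+2)/2 = 1.5.
The 2 values of 44 occupy positions 3–4 → average rank (3+4)/2 = 3.5.
The 3 values of 94 occupy positions 5–7 → average rank 6.

6, 3.5, 6, 1.5, 3.5, 6, 1.5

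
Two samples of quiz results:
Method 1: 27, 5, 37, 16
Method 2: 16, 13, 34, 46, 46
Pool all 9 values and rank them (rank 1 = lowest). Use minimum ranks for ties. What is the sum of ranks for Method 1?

Sorted (ascending): 5, 13, 16, 16, 27, 34, 37, 46, 46
The 2 values of 16 occupy positions 3–4 → each gets rank 3.
The 2 values of 46 occupy positions 8–9 → each gets rank 8.
Method 1 values → pooled ranks: 27→5, 5→1, 37→7, 16→3
Rank sum = 5 + 1 + 7 + 3 = 16

16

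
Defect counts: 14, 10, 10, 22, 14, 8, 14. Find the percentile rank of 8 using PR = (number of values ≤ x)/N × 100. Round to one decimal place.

N = 7.
Strictly below 8: 0. Equal to 8: 1.
PR = 1/7 × 100 = 14.3

14.3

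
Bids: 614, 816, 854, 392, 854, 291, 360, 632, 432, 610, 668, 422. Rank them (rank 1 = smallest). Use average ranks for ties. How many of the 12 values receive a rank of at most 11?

10

Sorted (ascending): 291, 360, 392, 422, 432, 610, 614, 632, 668, 816, 854, 854
The 2 values of 854 occupy positions 11–12 → average rank (11+12)/2 = 11.5.
Ranks ≤ 11: {1, 2, 3, 4, 5, 6, 7, 8, 9, 10} → 10 values.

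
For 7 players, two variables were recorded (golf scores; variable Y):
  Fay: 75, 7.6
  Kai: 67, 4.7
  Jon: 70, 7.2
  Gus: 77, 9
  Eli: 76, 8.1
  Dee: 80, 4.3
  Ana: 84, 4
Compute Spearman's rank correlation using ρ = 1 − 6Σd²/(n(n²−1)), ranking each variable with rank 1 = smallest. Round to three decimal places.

Ranks of variable 1: 3, 1, 2, 5, 4, 6, 7
Ranks of variable 2: 5, 3, 4, 7, 6, 2, 1
d = r₁ − r₂: -2, -2, -2, -2, -2, 4, 6
d²: 4, 4, 4, 4, 4, 16, 36; Σd² = 72
ρ = 1 − 6·72/(7·48) = 1 − 432/336 = -0.286

-0.286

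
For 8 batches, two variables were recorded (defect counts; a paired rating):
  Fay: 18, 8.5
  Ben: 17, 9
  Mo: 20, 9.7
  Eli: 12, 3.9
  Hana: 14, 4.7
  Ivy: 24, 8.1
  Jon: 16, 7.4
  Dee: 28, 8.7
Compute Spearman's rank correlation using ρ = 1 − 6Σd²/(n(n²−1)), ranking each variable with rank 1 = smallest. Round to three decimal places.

0.690

Ranks of variable 1: 5, 4, 6, 1, 2, 7, 3, 8
Ranks of variable 2: 5, 7, 8, 1, 2, 4, 3, 6
d = r₁ − r₂: 0, -3, -2, 0, 0, 3, 0, 2
d²: 0, 9, 4, 0, 0, 9, 0, 4; Σd² = 26
ρ = 1 − 6·26/(8·63) = 1 − 156/504 = 0.690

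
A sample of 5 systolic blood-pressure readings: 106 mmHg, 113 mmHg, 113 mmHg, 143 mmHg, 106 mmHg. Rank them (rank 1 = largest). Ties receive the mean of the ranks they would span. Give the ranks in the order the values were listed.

4.5, 2.5, 2.5, 1, 4.5

Sorted (descending): 143, 113, 113, 106, 106
The 2 values of 113 occupy positions 2–3 → average rank (2+3)/2 = 2.5.
The 2 values of 106 occupy positions 4–5 → average rank (4+5)/2 = 4.5.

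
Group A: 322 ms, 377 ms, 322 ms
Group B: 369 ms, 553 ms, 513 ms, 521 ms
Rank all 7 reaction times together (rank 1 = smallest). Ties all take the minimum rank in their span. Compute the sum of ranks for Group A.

Sorted (ascending): 322, 322, 369, 377, 513, 521, 553
The 2 values of 322 occupy positions 1–2 → each gets rank 1.
Group A values → pooled ranks: 322→1, 377→4, 322→1
Rank sum = 1 + 4 + 1 = 6

6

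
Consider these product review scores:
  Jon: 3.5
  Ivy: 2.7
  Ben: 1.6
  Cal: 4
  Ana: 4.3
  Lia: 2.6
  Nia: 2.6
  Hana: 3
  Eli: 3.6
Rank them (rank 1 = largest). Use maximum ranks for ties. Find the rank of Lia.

8

Sorted (descending): 4.3, 4, 3.6, 3.5, 3, 2.7, 2.6, 2.6, 1.6
The 2 values of 2.6 occupy positions 7–8 → each gets rank 8.
Lia has value 2.6 → rank 8.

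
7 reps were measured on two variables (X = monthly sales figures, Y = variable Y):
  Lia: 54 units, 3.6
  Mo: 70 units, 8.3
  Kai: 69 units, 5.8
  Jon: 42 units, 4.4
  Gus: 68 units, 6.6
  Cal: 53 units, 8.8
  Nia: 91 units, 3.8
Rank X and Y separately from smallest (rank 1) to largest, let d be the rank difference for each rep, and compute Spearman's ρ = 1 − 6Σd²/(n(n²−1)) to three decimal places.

Ranks of variable 1: 3, 6, 5, 1, 4, 2, 7
Ranks of variable 2: 1, 6, 4, 3, 5, 7, 2
d = r₁ − r₂: 2, 0, 1, -2, -1, -5, 5
d²: 4, 0, 1, 4, 1, 25, 25; Σd² = 60
ρ = 1 − 6·60/(7·48) = 1 − 360/336 = -0.071

-0.071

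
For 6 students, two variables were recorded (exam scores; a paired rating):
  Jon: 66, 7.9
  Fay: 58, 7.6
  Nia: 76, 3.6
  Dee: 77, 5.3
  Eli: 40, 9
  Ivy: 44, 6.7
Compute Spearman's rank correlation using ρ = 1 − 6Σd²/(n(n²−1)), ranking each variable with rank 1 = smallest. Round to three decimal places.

-0.714

Ranks of variable 1: 4, 3, 5, 6, 1, 2
Ranks of variable 2: 5, 4, 1, 2, 6, 3
d = r₁ − r₂: -1, -1, 4, 4, -5, -1
d²: 1, 1, 16, 16, 25, 1; Σd² = 60
ρ = 1 − 6·60/(6·35) = 1 − 360/210 = -0.714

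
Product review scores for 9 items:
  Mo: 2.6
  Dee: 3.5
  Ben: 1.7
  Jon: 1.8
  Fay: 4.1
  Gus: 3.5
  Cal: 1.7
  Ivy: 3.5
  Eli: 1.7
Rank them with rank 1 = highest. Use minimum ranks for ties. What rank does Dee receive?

2

Sorted (descending): 4.1, 3.5, 3.5, 3.5, 2.6, 1.8, 1.7, 1.7, 1.7
The 3 values of 3.5 occupy positions 2–4 → each gets rank 2.
The 3 values of 1.7 occupy positions 7–9 → each gets rank 7.
Dee has value 3.5 → rank 2.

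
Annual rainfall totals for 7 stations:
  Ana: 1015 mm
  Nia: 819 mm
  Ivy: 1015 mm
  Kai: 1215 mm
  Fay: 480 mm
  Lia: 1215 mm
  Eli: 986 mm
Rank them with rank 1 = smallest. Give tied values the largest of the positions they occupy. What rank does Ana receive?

Sorted (ascending): 480, 819, 986, 1015, 1015, 1215, 1215
The 2 values of 1015 occupy positions 4–5 → each gets rank 5.
The 2 values of 1215 occupy positions 6–7 → each gets rank 7.
Ana has value 1015 mm → rank 5.

5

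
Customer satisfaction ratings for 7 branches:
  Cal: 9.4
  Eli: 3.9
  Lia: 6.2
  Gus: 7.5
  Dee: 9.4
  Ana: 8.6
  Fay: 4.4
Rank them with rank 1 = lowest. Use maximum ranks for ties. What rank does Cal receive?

Sorted (ascending): 3.9, 4.4, 6.2, 7.5, 8.6, 9.4, 9.4
The 2 values of 9.4 occupy positions 6–7 → each gets rank 7.
Cal has value 9.4 → rank 7.

7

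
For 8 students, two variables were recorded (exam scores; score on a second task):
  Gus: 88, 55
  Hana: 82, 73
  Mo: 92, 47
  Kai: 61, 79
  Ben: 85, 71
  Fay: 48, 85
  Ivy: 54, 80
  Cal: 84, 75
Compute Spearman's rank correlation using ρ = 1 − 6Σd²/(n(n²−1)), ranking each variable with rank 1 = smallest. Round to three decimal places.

-0.976

Ranks of variable 1: 7, 4, 8, 3, 6, 1, 2, 5
Ranks of variable 2: 2, 4, 1, 6, 3, 8, 7, 5
d = r₁ − r₂: 5, 0, 7, -3, 3, -7, -5, 0
d²: 25, 0, 49, 9, 9, 49, 25, 0; Σd² = 166
ρ = 1 − 6·166/(8·63) = 1 − 996/504 = -0.976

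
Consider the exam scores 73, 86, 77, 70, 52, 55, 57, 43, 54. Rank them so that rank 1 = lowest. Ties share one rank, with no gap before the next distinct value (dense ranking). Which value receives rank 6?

70

Sorted (ascending): 43, 52, 54, 55, 57, 70, 73, 77, 86
No ties — each value takes its position as its rank.
Rank 6 → value 70.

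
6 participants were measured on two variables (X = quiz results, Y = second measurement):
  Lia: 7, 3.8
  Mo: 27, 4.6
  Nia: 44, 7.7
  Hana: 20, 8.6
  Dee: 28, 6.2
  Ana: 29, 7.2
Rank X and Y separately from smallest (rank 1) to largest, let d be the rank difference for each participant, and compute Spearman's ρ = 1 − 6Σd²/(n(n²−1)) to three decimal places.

Ranks of variable 1: 1, 3, 6, 2, 4, 5
Ranks of variable 2: 1, 2, 5, 6, 3, 4
d = r₁ − r₂: 0, 1, 1, -4, 1, 1
d²: 0, 1, 1, 16, 1, 1; Σd² = 20
ρ = 1 − 6·20/(6·35) = 1 − 120/210 = 0.429

0.429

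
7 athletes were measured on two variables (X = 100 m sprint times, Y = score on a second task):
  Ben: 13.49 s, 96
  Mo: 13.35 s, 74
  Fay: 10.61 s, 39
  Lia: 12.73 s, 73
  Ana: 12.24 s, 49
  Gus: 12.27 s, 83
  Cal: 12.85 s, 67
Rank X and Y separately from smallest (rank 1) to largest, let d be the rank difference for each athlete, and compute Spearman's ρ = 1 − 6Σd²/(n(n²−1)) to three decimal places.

0.750

Ranks of variable 1: 7, 6, 1, 4, 2, 3, 5
Ranks of variable 2: 7, 5, 1, 4, 2, 6, 3
d = r₁ − r₂: 0, 1, 0, 0, 0, -3, 2
d²: 0, 1, 0, 0, 0, 9, 4; Σd² = 14
ρ = 1 − 6·14/(7·48) = 1 − 84/336 = 0.750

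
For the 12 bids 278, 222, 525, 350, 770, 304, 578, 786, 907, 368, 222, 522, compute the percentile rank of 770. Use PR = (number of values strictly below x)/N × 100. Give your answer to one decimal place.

N = 12.
Strictly below 770: 9. Equal to 770: 1.
PR = 9/12 × 100 = 75.0

75.0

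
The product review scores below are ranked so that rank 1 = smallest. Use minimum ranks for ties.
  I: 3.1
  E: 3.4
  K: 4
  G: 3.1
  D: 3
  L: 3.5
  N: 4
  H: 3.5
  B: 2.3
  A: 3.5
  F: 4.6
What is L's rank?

6

Sorted (ascending): 2.3, 3, 3.1, 3.1, 3.4, 3.5, 3.5, 3.5, 4, 4, 4.6
The 2 values of 3.1 occupy positions 3–4 → each gets rank 3.
The 3 values of 3.5 occupy positions 6–8 → each gets rank 6.
The 2 values of 4 occupy positions 9–10 → each gets rank 9.
L has value 3.5 → rank 6.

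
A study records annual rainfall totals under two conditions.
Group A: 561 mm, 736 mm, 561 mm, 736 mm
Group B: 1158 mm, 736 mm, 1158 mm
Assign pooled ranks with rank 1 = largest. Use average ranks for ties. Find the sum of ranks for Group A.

21

Sorted (descending): 1158, 1158, 736, 736, 736, 561, 561
The 2 values of 1158 occupy positions 1–2 → average rank (1+2)/2 = 1.5.
The 3 values of 736 occupy positions 3–5 → average rank 4.
The 2 values of 561 occupy positions 6–7 → average rank (6+7)/2 = 6.5.
Group A values → pooled ranks: 561→6.5, 736→4, 561→6.5, 736→4
Rank sum = 6.5 + 4 + 6.5 + 4 = 21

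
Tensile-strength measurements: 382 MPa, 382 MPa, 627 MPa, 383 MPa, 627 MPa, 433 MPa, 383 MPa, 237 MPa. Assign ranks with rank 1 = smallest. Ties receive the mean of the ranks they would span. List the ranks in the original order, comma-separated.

Sorted (ascending): 237, 382, 382, 383, 383, 433, 627, 627
The 2 values of 382 occupy positions 2–3 → average rank (2+3)/2 = 2.5.
The 2 values of 383 occupy positions 4–5 → average rank (4+5)/2 = 4.5.
The 2 values of 627 occupy positions 7–8 → average rank (7+8)/2 = 7.5.

2.5, 2.5, 7.5, 4.5, 7.5, 6, 4.5, 1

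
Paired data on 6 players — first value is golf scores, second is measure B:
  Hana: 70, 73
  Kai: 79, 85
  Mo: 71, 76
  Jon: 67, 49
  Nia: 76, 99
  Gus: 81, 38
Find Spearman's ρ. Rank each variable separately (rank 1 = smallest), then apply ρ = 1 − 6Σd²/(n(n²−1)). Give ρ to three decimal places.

Ranks of variable 1: 2, 5, 3, 1, 4, 6
Ranks of variable 2: 3, 5, 4, 2, 6, 1
d = r₁ − r₂: -1, 0, -1, -1, -2, 5
d²: 1, 0, 1, 1, 4, 25; Σd² = 32
ρ = 1 − 6·32/(6·35) = 1 − 192/210 = 0.086

0.086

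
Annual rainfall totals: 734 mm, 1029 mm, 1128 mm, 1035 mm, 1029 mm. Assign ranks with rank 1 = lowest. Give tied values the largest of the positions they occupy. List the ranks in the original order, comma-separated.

1, 3, 5, 4, 3

Sorted (ascending): 734, 1029, 1029, 1035, 1128
The 2 values of 1029 occupy positions 2–3 → each gets rank 3.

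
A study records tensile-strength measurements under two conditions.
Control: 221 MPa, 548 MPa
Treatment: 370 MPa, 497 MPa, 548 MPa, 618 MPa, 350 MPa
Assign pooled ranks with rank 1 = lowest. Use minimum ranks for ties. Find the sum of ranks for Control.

6

Sorted (ascending): 221, 350, 370, 497, 548, 548, 618
The 2 values of 548 occupy positions 5–6 → each gets rank 5.
Control values → pooled ranks: 221→1, 548→5
Rank sum = 1 + 5 = 6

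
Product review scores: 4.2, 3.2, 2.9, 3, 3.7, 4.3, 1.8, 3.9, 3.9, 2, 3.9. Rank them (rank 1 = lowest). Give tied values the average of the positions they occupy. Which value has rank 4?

3

Sorted (ascending): 1.8, 2, 2.9, 3, 3.2, 3.7, 3.9, 3.9, 3.9, 4.2, 4.3
The 3 values of 3.9 occupy positions 7–9 → average rank 8.
Rank 4 → value 3.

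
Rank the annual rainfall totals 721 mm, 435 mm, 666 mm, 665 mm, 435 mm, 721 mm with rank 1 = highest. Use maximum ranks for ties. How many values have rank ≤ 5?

4

Sorted (descending): 721, 721, 666, 665, 435, 435
The 2 values of 721 occupy positions 1–2 → each gets rank 2.
The 2 values of 435 occupy positions 5–6 → each gets rank 6.
Ranks ≤ 5: {2, 2, 3, 4} → 4 values.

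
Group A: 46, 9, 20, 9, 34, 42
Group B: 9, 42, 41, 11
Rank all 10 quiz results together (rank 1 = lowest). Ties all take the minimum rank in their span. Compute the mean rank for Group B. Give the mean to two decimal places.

5.00

Sorted (ascending): 9, 9, 9, 11, 20, 34, 41, 42, 42, 46
The 3 values of 9 occupy positions 1–3 → each gets rank 1.
The 2 values of 42 occupy positions 8–9 → each gets rank 8.
Group B values → pooled ranks: 9→1, 42→8, 41→7, 11→4
Mean rank = (1 + 8 + 7 + 4) / 4 = 5.00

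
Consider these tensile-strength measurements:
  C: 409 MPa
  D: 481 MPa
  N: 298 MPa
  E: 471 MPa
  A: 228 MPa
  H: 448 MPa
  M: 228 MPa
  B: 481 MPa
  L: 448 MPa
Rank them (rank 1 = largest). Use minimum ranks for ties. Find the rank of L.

Sorted (descending): 481, 481, 471, 448, 448, 409, 298, 228, 228
The 2 values of 481 occupy positions 1–2 → each gets rank 1.
The 2 values of 448 occupy positions 4–5 → each gets rank 4.
The 2 values of 228 occupy positions 8–9 → each gets rank 8.
L has value 448 MPa → rank 4.

4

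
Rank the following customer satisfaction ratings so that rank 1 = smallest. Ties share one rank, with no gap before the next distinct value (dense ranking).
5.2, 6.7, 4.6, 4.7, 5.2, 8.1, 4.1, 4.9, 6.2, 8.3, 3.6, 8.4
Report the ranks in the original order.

6, 8, 3, 4, 6, 9, 2, 5, 7, 10, 1, 11

Sorted (ascending): 3.6, 4.1, 4.6, 4.7, 4.9, 5.2, 5.2, 6.2, 6.7, 8.1, 8.3, 8.4
The 2 values of 5.2 share dense rank 6.
Remaining distinct values take the next consecutive integers.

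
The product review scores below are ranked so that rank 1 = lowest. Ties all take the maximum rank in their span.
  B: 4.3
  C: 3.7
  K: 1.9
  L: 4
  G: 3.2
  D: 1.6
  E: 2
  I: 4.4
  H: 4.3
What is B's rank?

8

Sorted (ascending): 1.6, 1.9, 2, 3.2, 3.7, 4, 4.3, 4.3, 4.4
The 2 values of 4.3 occupy positions 7–8 → each gets rank 8.
B has value 4.3 → rank 8.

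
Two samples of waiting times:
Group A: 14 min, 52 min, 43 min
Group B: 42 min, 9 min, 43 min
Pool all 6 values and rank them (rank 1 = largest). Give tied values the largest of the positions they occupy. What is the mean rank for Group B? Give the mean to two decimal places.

Sorted (descending): 52, 43, 43, 42, 14, 9
The 2 values of 43 occupy positions 2–3 → each gets rank 3.
Group B values → pooled ranks: 42→4, 9→6, 43→3
Mean rank = (4 + 6 + 3) / 3 = 4.33

4.33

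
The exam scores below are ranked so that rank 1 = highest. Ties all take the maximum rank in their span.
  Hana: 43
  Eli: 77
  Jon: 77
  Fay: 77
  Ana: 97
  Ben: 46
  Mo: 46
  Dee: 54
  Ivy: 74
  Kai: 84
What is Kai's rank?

Sorted (descending): 97, 84, 77, 77, 77, 74, 54, 46, 46, 43
The 3 values of 77 occupy positions 3–5 → each gets rank 5.
The 2 values of 46 occupy positions 8–9 → each gets rank 9.
Kai has value 84 → rank 2.

2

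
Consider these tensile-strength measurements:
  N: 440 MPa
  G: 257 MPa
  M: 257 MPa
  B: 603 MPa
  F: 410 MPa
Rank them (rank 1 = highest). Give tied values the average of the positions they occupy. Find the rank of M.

Sorted (descending): 603, 440, 410, 257, 257
The 2 values of 257 occupy positions 4–5 → average rank (4+5)/2 = 4.5.
M has value 257 MPa → rank 4.5.

4.5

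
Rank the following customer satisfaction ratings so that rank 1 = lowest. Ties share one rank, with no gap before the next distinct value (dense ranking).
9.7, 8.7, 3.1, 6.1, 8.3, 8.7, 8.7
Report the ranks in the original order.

Sorted (ascending): 3.1, 6.1, 8.3, 8.7, 8.7, 8.7, 9.7
The 3 values of 8.7 share dense rank 4.
Remaining distinct values take the next consecutive integers.

5, 4, 1, 2, 3, 4, 4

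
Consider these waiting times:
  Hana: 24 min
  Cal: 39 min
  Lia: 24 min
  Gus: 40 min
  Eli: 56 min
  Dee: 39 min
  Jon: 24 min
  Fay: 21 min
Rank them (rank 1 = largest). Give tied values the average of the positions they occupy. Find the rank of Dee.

Sorted (descending): 56, 40, 39, 39, 24, 24, 24, 21
The 2 values of 39 occupy positions 3–4 → average rank (3+4)/2 = 3.5.
The 3 values of 24 occupy positions 5–7 → average rank 6.
Dee has value 39 min → rank 3.5.

3.5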